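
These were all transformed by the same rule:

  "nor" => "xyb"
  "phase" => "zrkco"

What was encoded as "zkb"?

par

Compare letters: n→x is +10, o→y is +10, r→b is +10 — a constant shift. It's a constant shift of +10 (ROT10).
Decoding zkb: z−10=p, k−10=a, b−10=r.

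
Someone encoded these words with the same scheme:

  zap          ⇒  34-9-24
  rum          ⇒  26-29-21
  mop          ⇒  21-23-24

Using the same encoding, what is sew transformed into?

z is letter #26 and maps to 34: an offset of 8. The number is (letter's place in the alphabet, a=1) + 8.
For sew: s=19→27, e=5→13, w=23→31.

27-13-31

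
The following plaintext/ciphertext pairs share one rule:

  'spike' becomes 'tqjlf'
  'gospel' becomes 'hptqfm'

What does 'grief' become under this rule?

Compare letters: s→t is +1, p→q is +1, i→j is +1 — a constant shift. It's a constant shift of +1 (ROT1).
For grief: g+1=h, r+1=s, i+1=j, e+1=f, f+1=g.

hsjfg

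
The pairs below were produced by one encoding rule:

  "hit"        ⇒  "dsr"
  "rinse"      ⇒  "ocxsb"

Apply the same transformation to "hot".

dyr

Two steps: reverse the string, then apply a Caesar shift of +10.
For hot: reverse → toh; then shift: t+10=d, o+10=y, h+10=r.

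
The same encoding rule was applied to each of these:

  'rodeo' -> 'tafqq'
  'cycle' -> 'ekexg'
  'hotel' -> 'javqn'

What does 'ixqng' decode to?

globe

Shifts by position in rodeo: pos 0: r→t (+2), pos 1: o→a (+12), pos 2: d→f (+2), pos 3: e→q (+12) — repeating every 2. The shifts repeat in a cycle of length 2: positions 0,1,… shift by +2, +12, then the pattern repeats.
Decoding ixqng: i−2=g, x−12=l, q−2=o, n−12=b, g−2=e.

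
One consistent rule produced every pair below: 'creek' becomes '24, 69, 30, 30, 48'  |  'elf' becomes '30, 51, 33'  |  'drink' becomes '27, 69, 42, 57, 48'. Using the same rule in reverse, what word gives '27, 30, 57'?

c(#3)→24 and r(#18)→69: differences scale by 3, so n = 3·pos + 15. The formula is n = 3×(alphabet index, a=1) + 15.
Undoing it on 27, 30, 57: 27→(27−15)÷3=4=d, 30→(30−15)÷3=5=e, 57→(57−15)÷3=14=n.

den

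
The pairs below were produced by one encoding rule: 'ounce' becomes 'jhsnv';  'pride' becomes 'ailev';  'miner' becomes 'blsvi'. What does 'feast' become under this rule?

Treating letters as 0–25, the rule is x ↦ 17x + 5 (mod 26).
On feast: f(5)→17·5+5≡12=m; e(4)→17·4+5≡21=v; a(0)→17·0+5≡5=f; s(18)→17·18+5≡25=z; t(19)→17·19+5≡16=q (all mod 26).

mvfzq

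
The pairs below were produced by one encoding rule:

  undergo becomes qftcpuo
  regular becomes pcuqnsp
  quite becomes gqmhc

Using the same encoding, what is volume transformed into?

u(20)→q(16) and n(13)→f(5) fit y≡9x+18 (mod 26); the inverse of 9 mod 26 is 3. This is an affine cipher: with a=0,…,z=25, each position x becomes (9x+18) mod 26.
On volume: v(21)→9·21+18≡25=z; o(14)→9·14+18≡14=o; l(11)→9·11+18≡13=n; u(20)→9·20+18≡16=q; m(12)→9·12+18≡22=w; e(4)→9·4+18≡2=c (all mod 26).

zonqwc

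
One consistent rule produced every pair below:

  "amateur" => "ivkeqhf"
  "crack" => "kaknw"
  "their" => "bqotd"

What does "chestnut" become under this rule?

kqodfaii

In amateur: a→i is +8, m→v is +9, a→k is +10, t→e is +11 — the shift increases by 1 each position. Each letter shifts forward by (position + 8), i.e. 8, 9, 10, … — the shift grows by one for each successive letter.
For chestnut: c+8=k, h+9=q, e+10=o, s+11=d, t+12=f, n+13=a, u+14=i, t+15=i.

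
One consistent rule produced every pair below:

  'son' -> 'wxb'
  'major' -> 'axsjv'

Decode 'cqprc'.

tight

Read the word backwards and shift each letter +9.
Decoding cqprc: shift back: c−9=t, q−9=h, p−9=g, r−9=i, c−9=t → thgit; then reverse → tight.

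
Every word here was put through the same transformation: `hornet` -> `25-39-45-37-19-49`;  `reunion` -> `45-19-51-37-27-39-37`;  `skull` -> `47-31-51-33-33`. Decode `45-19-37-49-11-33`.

rental

h(#8)→25 and o(#15)→39: differences scale by 2, so n = 2·pos + 9. Each letter becomes 2×(its alphabet position, a=1..z=26) + 9.
Reversing it on 45-19-37-49-11-33: 45→(45−9)÷2=18=r, 19→(19−9)÷2=5=e, 37→(37−9)÷2=14=n, 49→(49−9)÷2=20=t, 11→(11−9)÷2=1=a, 33→(33−9)÷2=12=l.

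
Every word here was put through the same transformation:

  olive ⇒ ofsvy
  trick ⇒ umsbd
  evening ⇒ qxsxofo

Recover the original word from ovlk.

able

Two steps: reverse the string, then apply a Caesar shift of +10.
Reversing it on ovlk: shift back: o−10=e, v−10=l, l−10=b, k−10=a → elba; then reverse → able.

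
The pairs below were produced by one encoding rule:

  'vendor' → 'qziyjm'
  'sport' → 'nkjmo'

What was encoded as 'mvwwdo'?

Compare letters: v→q is +21, e→z is +21, n→i is +21 — a constant shift. This is a Caesar cipher with shift 21.
Reversing it on mvwwdo: m−21=r, v−21=a, w−21=b, w−21=b, d−21=i, o−21=t.

rabbit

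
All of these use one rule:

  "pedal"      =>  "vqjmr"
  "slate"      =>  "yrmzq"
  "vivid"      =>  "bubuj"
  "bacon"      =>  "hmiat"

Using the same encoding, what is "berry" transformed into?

The shift depends on letter class: consonant p→v is +6, but vowel e→q is +12. Vowels shift forward by 12 and consonants shift forward by 6.
On berry: b(cons)+6=h, e(vowel)+12=q, r(cons)+6=x, r(cons)+6=x, y(cons)+6=e.

hqxxe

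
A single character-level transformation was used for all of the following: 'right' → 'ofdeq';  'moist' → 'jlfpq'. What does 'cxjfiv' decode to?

Compare letters: r→o is +23, i→f is +23, g→d is +23 — a constant shift. Each letter is shifted forward by 23 in the alphabet (a Caesar shift of +23).
Undoing it on cxjfiv: c−23=f, x−23=a, j−23=m, f−23=i, i−23=l, v−23=y.

family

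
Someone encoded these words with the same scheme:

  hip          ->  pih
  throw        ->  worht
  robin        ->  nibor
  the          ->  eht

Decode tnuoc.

count

The output letters match the input read backwards: hip reversed is pih. It's just the letters in reverse order.
Decoding tnuoc: then reverse → count.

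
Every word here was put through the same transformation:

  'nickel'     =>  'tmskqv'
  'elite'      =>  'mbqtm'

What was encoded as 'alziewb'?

The output letters match the input read backwards, each shifted +8: nickel reversed is lekcin. Two steps: reverse the string, then apply a Caesar shift of +8.
Undoing it on alziewb: shift back: a−8=s, l−8=d, z−8=r, i−8=a, e−8=w, w−8=o, b−8=t → sdrawot; then reverse → towards.

towards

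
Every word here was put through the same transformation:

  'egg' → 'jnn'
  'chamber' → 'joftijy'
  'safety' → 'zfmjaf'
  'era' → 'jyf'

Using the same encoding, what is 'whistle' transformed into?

donzasj

The shift depends on letter class: consonant g→n is +7, but vowel e→j is +5. Vowels shift forward by 5 and consonants shift forward by 7.
For whistle: w(cons)+7=d, h(cons)+7=o, i(vowel)+5=n, s(cons)+7=z, t(cons)+7=a, l(cons)+7=s, e(vowel)+5=j.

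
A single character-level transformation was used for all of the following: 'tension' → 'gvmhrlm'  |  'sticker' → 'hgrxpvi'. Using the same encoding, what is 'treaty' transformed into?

givzgb

Each pair mirrors across the alphabet (t↔g, e↔v, n↔m): positions sum to 25. This is the alphabet-reversal cipher (Atbash): a becomes z, b becomes y, etc.
For treaty: t↔g, r↔i, e↔v, a↔z, t↔g, y↔b.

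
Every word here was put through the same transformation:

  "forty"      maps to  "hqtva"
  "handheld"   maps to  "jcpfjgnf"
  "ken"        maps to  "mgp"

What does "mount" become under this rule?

oqwpv

Every letter moves 2 places later in the alphabet, wrapping around z→a.
For mount: m+2=o, o+2=q, u+2=w, n+2=p, t+2=v.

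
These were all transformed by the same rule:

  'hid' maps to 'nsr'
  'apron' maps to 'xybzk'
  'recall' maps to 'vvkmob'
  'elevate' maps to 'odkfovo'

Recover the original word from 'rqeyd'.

The output letters match the input read backwards, each shifted +10: hid reversed is dih. The word is reversed, then every letter is shifted forward by 10.
Reversing it on rqeyd: shift back: r−10=h, q−10=g, e−10=u, y−10=o, d−10=t → hguot; then reverse → tough.

tough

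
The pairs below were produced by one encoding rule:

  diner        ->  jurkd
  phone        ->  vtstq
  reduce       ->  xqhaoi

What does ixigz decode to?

It's a Vigenère-style cipher with numeric key [6,12,4]: position i shifts by key[i mod 3].
Undoing it on ixigz: i−6=c, x−12=l, i−4=e, g−6=a, z−12=n.

clean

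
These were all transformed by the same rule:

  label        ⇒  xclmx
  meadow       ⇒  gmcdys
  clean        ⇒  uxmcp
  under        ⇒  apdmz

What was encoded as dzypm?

drone

l(11)→x(23) and a(0)→c(2) fit y≡9x+2 (mod 26); the inverse of 9 mod 26 is 3. Treating letters as 0–25, the rule is x ↦ 9x + 2 (mod 26).
Decoding dzypm: d(3)→3·(3−2)≡3=d; z(25)→3·(25−2)≡17=r; y(24)→3·(24−2)≡14=o; p(15)→3·(15−2)≡13=n; m(12)→3·(12−2)≡4=e (all mod 26).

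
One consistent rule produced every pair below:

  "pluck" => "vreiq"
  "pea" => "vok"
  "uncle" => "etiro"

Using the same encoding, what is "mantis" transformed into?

Vowels shift forward by 10 and consonants shift forward by 6.
For mantis: m(cons)+6=s, a(vowel)+10=k, n(cons)+6=t, t(cons)+6=z, i(vowel)+10=s, s(cons)+6=y.

sktzsy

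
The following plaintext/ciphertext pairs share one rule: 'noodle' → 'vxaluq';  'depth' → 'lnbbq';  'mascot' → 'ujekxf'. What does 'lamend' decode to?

drawer

Shifts by position in noodle: pos 0: n→v (+8), pos 1: o→x (+9), pos 2: o→a (+12), pos 3: d→l (+8), pos 4: l→u (+9), pos 5: e→q (+12) — repeating every 3. The shifts repeat in a cycle of length 3: positions 0,1,… shift by +8, +9, +12, then the pattern repeats.
Decoding lamend: l−8=d, a−9=r, m−12=a, e−8=w, n−9=e, d−12=r.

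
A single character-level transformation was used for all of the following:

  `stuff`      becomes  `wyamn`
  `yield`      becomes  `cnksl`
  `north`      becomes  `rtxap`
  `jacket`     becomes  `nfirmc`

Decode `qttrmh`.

In stuff: s→w is +4, t→y is +5, u→a is +6, f→m is +7 — the shift increases by 1 each position. Each letter shifts forward by (position + 4), i.e. 4, 5, 6, … — the shift grows by one for each successive letter.
Decoding qttrmh: q−4=m, t−5=o, t−6=n, r−7=k, m−8=e, h−9=y.

monkey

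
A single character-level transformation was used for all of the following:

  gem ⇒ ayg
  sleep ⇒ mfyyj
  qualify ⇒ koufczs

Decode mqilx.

sword

Compare letters: g→a is +20, e→y is +20, m→g is +20 — a constant shift. Each letter is shifted forward by 20 in the alphabet (a Caesar shift of +20).
Undoing it on mqilx: m−20=s, q−20=w, i−20=o, l−20=r, x−20=d.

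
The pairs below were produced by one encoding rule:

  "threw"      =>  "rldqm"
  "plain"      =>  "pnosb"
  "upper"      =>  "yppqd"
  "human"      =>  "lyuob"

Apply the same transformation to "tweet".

t(19)→r(17) and h(7)→l(11) fit y≡7x+14 (mod 26); the inverse of 7 mod 26 is 15. Treating letters as 0–25, the rule is x ↦ 7x + 14 (mod 26).
For tweet: t(19)→7·19+14≡17=r; w(22)→7·22+14≡12=m; e(4)→7·4+14≡16=q; e(4)→7·4+14≡16=q; t(19)→7·19+14≡17=r (all mod 26).

rmqqr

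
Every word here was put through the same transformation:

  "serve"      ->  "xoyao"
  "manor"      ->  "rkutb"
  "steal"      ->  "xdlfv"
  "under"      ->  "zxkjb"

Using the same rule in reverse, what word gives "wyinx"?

robin

Shifts by position in serve: pos 0: s→x (+5), pos 1: e→o (+10), pos 2: r→y (+7), pos 3: v→a (+5), pos 4: e→o (+10) — repeating every 3. The shifts repeat in a cycle of length 3: positions 0,1,… shift by +5, +10, +7, then the pattern repeats.
Reversing it on wyinx: w−5=r, y−10=o, i−7=b, n−5=i, x−10=n.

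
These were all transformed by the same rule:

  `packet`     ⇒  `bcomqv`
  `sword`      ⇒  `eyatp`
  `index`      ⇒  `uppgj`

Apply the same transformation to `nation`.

Shifts by position in packet: pos 0: p→b (+12), pos 1: a→c (+2), pos 2: c→o (+12), pos 3: k→m (+2) — repeating every 2. A repeating key of period 2 is used — shifts +12, +2 over and over.
On nation: n+12=z, a+2=c, t+12=f, i+2=k, o+12=a, n+2=p.

zcfkap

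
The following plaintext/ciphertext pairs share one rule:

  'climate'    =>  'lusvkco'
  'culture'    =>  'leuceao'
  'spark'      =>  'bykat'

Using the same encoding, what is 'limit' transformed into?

The rule splits by letter class: vowels +10, consonants +9.
For limit: l(cons)+9=u, i(vowel)+10=s, m(cons)+9=v, i(vowel)+10=s, t(cons)+9=c.

usvsc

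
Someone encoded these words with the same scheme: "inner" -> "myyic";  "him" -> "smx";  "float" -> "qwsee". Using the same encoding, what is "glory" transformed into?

The shift depends on letter class: consonant n→y is +11, but vowel i→m is +4. Vowels shift forward by 4 and consonants shift forward by 11.
On glory: g(cons)+11=r, l(cons)+11=w, o(vowel)+4=s, r(cons)+11=c, y(cons)+11=j.

rwscj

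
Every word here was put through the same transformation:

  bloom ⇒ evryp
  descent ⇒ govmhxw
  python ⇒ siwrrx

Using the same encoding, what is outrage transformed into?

Shifts by position in bloom: pos 0: b→e (+3), pos 1: l→v (+10), pos 2: o→r (+3), pos 3: o→y (+10) — repeating every 2. A repeating key of period 2 is used — shifts +3, +10 over and over.
On outrage: o+3=r, u+10=e, t+3=w, r+10=b, a+3=d, g+10=q, e+3=h.

rewbdqh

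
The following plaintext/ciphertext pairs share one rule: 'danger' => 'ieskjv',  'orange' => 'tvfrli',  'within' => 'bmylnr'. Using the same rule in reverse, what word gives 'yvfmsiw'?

The shifts repeat in a cycle of length 2: positions 0,1,… shift by +5, +4, then the pattern repeats.
Reversing it on yvfmsiw: y−5=t, v−4=r, f−5=a, m−4=i, s−5=n, i−4=e, w−5=r.

trainer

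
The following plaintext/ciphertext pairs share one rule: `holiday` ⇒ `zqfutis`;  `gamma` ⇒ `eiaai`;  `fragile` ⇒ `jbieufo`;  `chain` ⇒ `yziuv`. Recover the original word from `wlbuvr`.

sprint

Treating letters as 0–25, the rule is x ↦ 21x + 8 (mod 26).
Decoding wlbuvr: w(22)→5·(22−8)≡18=s; l(11)→5·(11−8)≡15=p; b(1)→5·(1−8)≡17=r; u(20)→5·(20−8)≡8=i; v(21)→5·(21−8)≡13=n; r(17)→5·(17−8)≡19=t (all mod 26).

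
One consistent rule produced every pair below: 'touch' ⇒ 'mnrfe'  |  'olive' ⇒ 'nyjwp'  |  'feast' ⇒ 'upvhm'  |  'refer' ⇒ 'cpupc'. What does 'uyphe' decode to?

t(19)→m(12) and o(14)→n(13) fit y≡5x+21 (mod 26); the inverse of 5 mod 26 is 21. Each letter's alphabet position (a=0..z=25) is mapped through 5·x+21 mod 26 — an affine cipher.
Decoding uyphe: u(20)→21·(20−21)≡5=f; y(24)→21·(24−21)≡11=l; p(15)→21·(15−21)≡4=e; h(7)→21·(7−21)≡18=s; e(4)→21·(4−21)≡7=h (all mod 26).

flesh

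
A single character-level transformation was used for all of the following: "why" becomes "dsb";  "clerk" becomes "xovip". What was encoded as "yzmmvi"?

banner

Letters are reflected about the middle of the alphabet (position → 25−position): Atbash.
Decoding yzmmvi: y↔b, z↔a, m↔n, m↔n, v↔e, i↔r.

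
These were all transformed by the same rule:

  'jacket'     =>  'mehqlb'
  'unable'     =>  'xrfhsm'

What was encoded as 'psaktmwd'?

movement

In jacket: j→m is +3, a→e is +4, c→h is +5, k→q is +6 — the shift increases by 1 each position. The shift increases by 1 at each position, starting from +3: 3, 4, 5, ….
Undoing it on psaktmwd: p−3=m, s−4=o, a−5=v, k−6=e, t−7=m, m−8=e, w−9=n, d−10=t.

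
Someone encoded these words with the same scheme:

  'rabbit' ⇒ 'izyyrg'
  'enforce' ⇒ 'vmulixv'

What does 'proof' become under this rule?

Letters are reflected about the middle of the alphabet (position → 25−position): Atbash.
Applying it to proof: p↔k, r↔i, o↔l, o↔l, f↔u.

killu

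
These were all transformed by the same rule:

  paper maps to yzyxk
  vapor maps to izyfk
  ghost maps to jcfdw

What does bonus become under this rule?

sfmpd

p(15)→y(24) and a(0)→z(25) fit y≡19x+25 (mod 26); the inverse of 19 mod 26 is 11. Treating letters as 0–25, the rule is x ↦ 19x + 25 (mod 26).
On bonus: b(1)→19·1+25≡18=s; o(14)→19·14+25≡5=f; n(13)→19·13+25≡12=m; u(20)→19·20+25≡15=p; s(18)→19·18+25≡3=d (all mod 26).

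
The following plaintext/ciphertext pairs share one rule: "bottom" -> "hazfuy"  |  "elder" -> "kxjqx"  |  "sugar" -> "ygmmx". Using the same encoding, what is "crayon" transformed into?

Shifts by position in bottom: pos 0: b→h (+6), pos 1: o→a (+12), pos 2: t→z (+6), pos 3: t→f (+12) — repeating every 2. A repeating key of period 2 is used — shifts +6, +12 over and over.
On crayon: c+6=i, r+12=d, a+6=g, y+12=k, o+6=u, n+12=z.

idgkuz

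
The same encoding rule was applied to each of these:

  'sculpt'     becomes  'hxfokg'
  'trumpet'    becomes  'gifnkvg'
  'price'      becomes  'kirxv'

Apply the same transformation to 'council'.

Each pair mirrors across the alphabet (s↔h, c↔x, u↔f): positions sum to 25. This is the alphabet-reversal cipher (Atbash): a becomes z, b becomes y, etc.
On council: c↔x, o↔l, u↔f, n↔m, c↔x, i↔r, l↔o.

xlfmxro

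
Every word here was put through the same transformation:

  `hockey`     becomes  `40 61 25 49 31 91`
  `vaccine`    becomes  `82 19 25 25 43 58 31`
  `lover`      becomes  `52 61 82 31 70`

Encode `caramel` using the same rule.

h(#8)→40 and o(#15)→61: differences scale by 3, so n = 3·pos + 16. Each letter becomes 3×(its alphabet position, a=1..z=26) + 16.
Applying it to caramel: c=3→25, a=1→19, r=18→70, a=1→19, m=13→55, e=5→31, l=12→52.

25 19 70 19 55 31 52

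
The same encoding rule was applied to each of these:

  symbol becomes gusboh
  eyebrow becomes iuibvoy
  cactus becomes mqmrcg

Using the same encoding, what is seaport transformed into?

Each letter's alphabet position (a=0..z=25) is mapped through 11·x+16 mod 26 — an affine cipher.
For seaport: s(18)→11·18+16≡6=g; e(4)→11·4+16≡8=i; a(0)→11·0+16≡16=q; p(15)→11·15+16≡25=z; o(14)→11·14+16≡14=o; r(17)→11·17+16≡21=v; t(19)→11·19+16≡17=r (all mod 26).

giqzovr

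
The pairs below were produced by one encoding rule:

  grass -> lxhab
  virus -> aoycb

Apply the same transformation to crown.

Letter i (0-indexed) is shifted by i+5, so successive shifts are 5, 6, 7, ….
For crown: c+5=h, r+6=x, o+7=v, w+8=e, n+9=w.

hxvew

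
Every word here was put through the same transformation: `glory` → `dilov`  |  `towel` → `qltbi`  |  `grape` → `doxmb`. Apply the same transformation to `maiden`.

Compare letters: g→d is +23, l→i is +23, o→l is +23 — a constant shift. Each letter is shifted forward by 23 in the alphabet (a Caesar shift of +23).
Applying it to maiden: m+23=j, a+23=x, i+23=f, d+23=a, e+23=b, n+23=k.

jxfabk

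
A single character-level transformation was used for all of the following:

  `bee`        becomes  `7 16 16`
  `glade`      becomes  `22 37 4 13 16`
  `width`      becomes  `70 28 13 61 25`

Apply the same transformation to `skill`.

58 34 28 37 37

b(#2)→7 and e(#5)→16: differences scale by 3, so n = 3·pos + 1. With a=1..z=26, the number is 3·pos + 1.
Applying it to skill: s=19→58, k=11→34, i=9→28, l=12→37, l=12→37.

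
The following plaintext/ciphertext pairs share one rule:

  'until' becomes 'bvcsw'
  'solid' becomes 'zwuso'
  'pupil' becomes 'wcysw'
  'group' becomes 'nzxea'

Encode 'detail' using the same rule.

kmcktx

The shift increases by 1 at each position, starting from +7: 7, 8, 9, ….
For detail: d+7=k, e+8=m, t+9=c, a+10=k, i+11=t, l+12=x.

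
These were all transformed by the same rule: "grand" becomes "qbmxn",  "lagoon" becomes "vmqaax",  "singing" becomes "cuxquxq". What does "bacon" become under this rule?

The shift depends on letter class: consonant g→q is +10, but vowel a→m is +12. The rule splits by letter class: vowels +12, consonants +10.
Applying it to bacon: b(cons)+10=l, a(vowel)+12=m, c(cons)+10=m, o(vowel)+12=a, n(cons)+10=x.

lmmax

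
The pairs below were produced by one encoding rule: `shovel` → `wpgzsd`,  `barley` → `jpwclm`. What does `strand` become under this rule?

oylced

The output letters match the input read backwards, each shifted +11: shovel reversed is levohs. The word is reversed, then every letter is shifted forward by 11.
On strand: reverse → dnarts; then shift: d+11=o, n+11=y, a+11=l, r+11=c, t+11=e, s+11=d.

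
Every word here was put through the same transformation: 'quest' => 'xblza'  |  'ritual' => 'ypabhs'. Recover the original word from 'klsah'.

Compare letters: q→x is +7, u→b is +7, e→l is +7 — a constant shift. Each letter is shifted forward by 7 in the alphabet (a Caesar shift of +7).
Decoding klsah: k−7=d, l−7=e, s−7=l, a−7=t, h−7=a.

delta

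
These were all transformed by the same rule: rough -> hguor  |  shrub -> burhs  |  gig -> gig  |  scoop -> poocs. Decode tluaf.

The word is simply reversed.
Reversing it on tluaf: then reverse → fault.

fault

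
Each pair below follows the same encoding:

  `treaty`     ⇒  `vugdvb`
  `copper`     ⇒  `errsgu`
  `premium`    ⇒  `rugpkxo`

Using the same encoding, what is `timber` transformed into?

Shifts by position in treaty: pos 0: t→v (+2), pos 1: r→u (+3), pos 2: e→g (+2), pos 3: a→d (+3) — repeating every 2. The shifts repeat in a cycle of length 2: positions 0,1,… shift by +2, +3, then the pattern repeats.
On timber: t+2=v, i+3=l, m+2=o, b+3=e, e+2=g, r+3=u.

vloegu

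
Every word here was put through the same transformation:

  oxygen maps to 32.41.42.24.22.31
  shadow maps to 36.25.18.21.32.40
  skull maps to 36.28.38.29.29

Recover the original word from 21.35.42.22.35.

Letters become their 1-based position plus 17 (so a→18, b→19, …).
Undoing it on 21.35.42.22.35: 21→(21−17)÷1=4=d, 35→(35−17)÷1=18=r, 42→(42−17)÷1=25=y, 22→(22−17)÷1=5=e, 35→(35−17)÷1=18=r.

dryer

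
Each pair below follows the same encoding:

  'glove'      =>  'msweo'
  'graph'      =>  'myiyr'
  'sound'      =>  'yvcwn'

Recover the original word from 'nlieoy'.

heaven

In glove: g→m is +6, l→s is +7, o→w is +8, v→e is +9 — the shift increases by 1 each position. Letter i (0-indexed) is shifted by i+6, so successive shifts are 6, 7, 8, ….
Undoing it on nlieoy: n−6=h, l−7=e, i−8=a, e−9=v, o−10=e, y−11=n.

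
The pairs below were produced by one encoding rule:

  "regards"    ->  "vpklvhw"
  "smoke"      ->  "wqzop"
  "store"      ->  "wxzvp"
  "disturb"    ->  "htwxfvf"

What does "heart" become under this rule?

Vowels shift forward by 11 and consonants shift forward by 4.
Applying it to heart: h(cons)+4=l, e(vowel)+11=p, a(vowel)+11=l, r(cons)+4=v, t(cons)+4=x.

lplvx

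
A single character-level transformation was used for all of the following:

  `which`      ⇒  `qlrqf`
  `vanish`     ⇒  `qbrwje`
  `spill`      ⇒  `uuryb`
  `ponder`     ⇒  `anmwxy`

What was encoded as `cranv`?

Read the word backwards and shift each letter +9.
Reversing it on cranv: shift back: c−9=t, r−9=i, a−9=r, n−9=e, v−9=m → tirem; then reverse → merit.

merit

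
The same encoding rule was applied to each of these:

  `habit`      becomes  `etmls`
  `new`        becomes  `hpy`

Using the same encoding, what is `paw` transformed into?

hla

The word is reversed, then every letter is shifted forward by 11.
Applying it to paw: reverse → wap; then shift: w+11=h, a+11=l, p+11=a.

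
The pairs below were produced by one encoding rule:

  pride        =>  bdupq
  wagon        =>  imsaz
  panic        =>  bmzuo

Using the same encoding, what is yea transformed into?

kqm

This is a Caesar cipher with shift 12.
For yea: y+12=k, e+12=q, a+12=m.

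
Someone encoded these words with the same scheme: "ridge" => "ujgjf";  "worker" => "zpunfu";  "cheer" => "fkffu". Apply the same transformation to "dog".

gpj

The shift depends on letter class: consonant r→u is +3, but vowel i→j is +1. Two shifts are in play — +1 for a/e/i/o/u, +3 for every other letter.
Applying it to dog: d(cons)+3=g, o(vowel)+1=p, g(cons)+3=j.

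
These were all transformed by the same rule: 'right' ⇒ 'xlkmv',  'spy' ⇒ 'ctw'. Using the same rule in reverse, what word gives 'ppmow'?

skill

The output letters match the input read backwards, each shifted +4: right reversed is thgir. Read the word backwards and shift each letter +4.
Decoding ppmow: shift back: p−4=l, p−4=l, m−4=i, o−4=k, w−4=s → lliks; then reverse → skill.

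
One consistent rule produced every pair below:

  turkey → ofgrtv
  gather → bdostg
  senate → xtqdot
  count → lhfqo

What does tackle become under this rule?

odlrit

t(19)→o(14) and u(20)→f(5) fit y≡17x+3 (mod 26); the inverse of 17 mod 26 is 23. This is an affine cipher: with a=0,…,z=25, each position x becomes (17x+3) mod 26.
Applying it to tackle: t(19)→17·19+3≡14=o; a(0)→17·0+3≡3=d; c(2)→17·2+3≡11=l; k(10)→17·10+3≡17=r; l(11)→17·11+3≡8=i; e(4)→17·4+3≡19=t (all mod 26).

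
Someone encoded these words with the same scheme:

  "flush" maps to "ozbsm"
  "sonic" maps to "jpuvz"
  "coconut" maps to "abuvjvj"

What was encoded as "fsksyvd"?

The output letters match the input read backwards, each shifted +7: flush reversed is hsulf. Two steps: reverse the string, then apply a Caesar shift of +7.
Decoding fsksyvd: shift back: f−7=y, s−7=l, k−7=d, s−7=l, y−7=r, v−7=o, d−7=w → yldlrow; then reverse → worldly.

worldly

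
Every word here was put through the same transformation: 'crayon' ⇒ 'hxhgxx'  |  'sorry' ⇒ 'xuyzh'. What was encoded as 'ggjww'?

bacon

In crayon: c→h is +5, r→x is +6, a→h is +7, y→g is +8 — the shift increases by 1 each position. Each letter shifts forward by (position + 5), i.e. 5, 6, 7, … — the shift grows by one for each successive letter.
Undoing it on ggjww: g−5=b, g−6=a, j−7=c, w−8=o, w−9=n.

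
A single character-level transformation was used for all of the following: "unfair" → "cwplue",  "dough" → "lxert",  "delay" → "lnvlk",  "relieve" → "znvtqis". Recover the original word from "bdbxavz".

In unfair: u→c is +8, n→w is +9, f→p is +10, a→l is +11 — the shift increases by 1 each position. The shift increases by 1 at each position, starting from +8: 8, 9, 10, ….
Undoing it on bdbxavz: b−8=t, d−9=u, b−10=r, x−11=m, a−12=o, v−13=i, z−14=l.

turmoil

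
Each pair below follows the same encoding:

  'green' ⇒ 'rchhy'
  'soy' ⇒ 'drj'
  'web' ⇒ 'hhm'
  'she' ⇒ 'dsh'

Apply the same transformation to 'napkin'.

Vowels shift forward by 3 and consonants shift forward by 11.
For napkin: n(cons)+11=y, a(vowel)+3=d, p(cons)+11=a, k(cons)+11=v, i(vowel)+3=l, n(cons)+11=y.

ydavly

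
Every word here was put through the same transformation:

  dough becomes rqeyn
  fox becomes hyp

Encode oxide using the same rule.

onshy

The output letters match the input read backwards, each shifted +10: dough reversed is hguod. Read the word backwards and shift each letter +10.
On oxide: reverse → edixo; then shift: e+10=o, d+10=n, i+10=s, x+10=h, o+10=y.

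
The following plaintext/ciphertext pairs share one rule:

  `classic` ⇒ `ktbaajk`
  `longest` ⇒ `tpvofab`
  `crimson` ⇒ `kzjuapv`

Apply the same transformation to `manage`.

The shift depends on letter class: consonant c→k is +8, but vowel a→b is +1. The rule splits by letter class: vowels +1, consonants +8.
For manage: m(cons)+8=u, a(vowel)+1=b, n(cons)+8=v, a(vowel)+1=b, g(cons)+8=o, e(vowel)+1=f.

ubvbof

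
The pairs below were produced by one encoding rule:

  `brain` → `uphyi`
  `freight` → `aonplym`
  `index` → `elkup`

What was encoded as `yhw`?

The output letters match the input read backwards, each shifted +7: brain reversed is niarb. The word is reversed, then every letter is shifted forward by 7.
Reversing it on yhw: shift back: y−7=r, h−7=a, w−7=p → rap; then reverse → par.

par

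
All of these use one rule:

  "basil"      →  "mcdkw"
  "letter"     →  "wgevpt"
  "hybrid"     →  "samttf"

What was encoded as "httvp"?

write

Shifts by position in basil: pos 0: b→m (+11), pos 1: a→c (+2), pos 2: s→d (+11), pos 3: i→k (+2) — repeating every 2. The shifts repeat in a cycle of length 2: positions 0,1,… shift by +11, +2, then the pattern repeats.
Decoding httvp: h−11=w, t−2=r, t−11=i, v−2=t, p−11=e.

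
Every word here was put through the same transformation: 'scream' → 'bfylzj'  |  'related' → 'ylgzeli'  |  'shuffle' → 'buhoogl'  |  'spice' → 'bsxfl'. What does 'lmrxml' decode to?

s(18)→b(1) and c(2)→f(5) fit y≡3x+25 (mod 26); the inverse of 3 mod 26 is 9. Each letter's alphabet position (a=0..z=25) is mapped through 3·x+25 mod 26 — an affine cipher.
Undoing it on lmrxml: l(11)→9·(11−25)≡4=e; m(12)→9·(12−25)≡13=n; r(17)→9·(17−25)≡6=g; x(23)→9·(23−25)≡8=i; m(12)→9·(12−25)≡13=n; l(11)→9·(11−25)≡4=e (all mod 26).

engine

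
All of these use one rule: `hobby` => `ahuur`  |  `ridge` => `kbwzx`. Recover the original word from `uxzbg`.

Compare letters: h→a is +19, o→h is +19, b→u is +19 — a constant shift. Every letter moves 19 places later in the alphabet, wrapping around z→a.
Reversing it on uxzbg: u−19=b, x−19=e, z−19=g, b−19=i, g−19=n.

begin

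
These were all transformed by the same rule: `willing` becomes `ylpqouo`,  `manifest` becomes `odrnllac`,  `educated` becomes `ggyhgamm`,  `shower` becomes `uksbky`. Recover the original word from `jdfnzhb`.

The shift increases by 1 at each position, starting from +2: 2, 3, 4, ….
Undoing it on jdfnzhb: j−2=h, d−3=a, f−4=b, n−5=i, z−6=t, h−7=a, b−8=t.

habitat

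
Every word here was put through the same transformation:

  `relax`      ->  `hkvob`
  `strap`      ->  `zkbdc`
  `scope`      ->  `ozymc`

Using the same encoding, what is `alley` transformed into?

iovvk

The output letters match the input read backwards, each shifted +10: relax reversed is xaler. Read the word backwards and shift each letter +10.
For alley: reverse → yella; then shift: y+10=i, e+10=o, l+10=v, l+10=v, a+10=k.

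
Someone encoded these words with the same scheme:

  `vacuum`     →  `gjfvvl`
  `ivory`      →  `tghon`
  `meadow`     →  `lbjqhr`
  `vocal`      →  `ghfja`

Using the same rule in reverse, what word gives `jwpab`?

ankle

v(21)→g(6) and a(0)→j(9) fit y≡11x+9 (mod 26); the inverse of 11 mod 26 is 19. Each letter's alphabet position (a=0..z=25) is mapped through 11·x+9 mod 26 — an affine cipher.
Reversing it on jwpab: j(9)→19·(9−9)≡0=a; w(22)→19·(22−9)≡13=n; p(15)→19·(15−9)≡10=k; a(0)→19·(0−9)≡11=l; b(1)→19·(1−9)≡4=e (all mod 26).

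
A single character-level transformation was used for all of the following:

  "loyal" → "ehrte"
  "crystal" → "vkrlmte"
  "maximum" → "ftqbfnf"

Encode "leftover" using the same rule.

exymhoxk

Compare letters: l→e is +19, o→h is +19, y→r is +19 — a constant shift. Each letter is shifted forward by 19 in the alphabet (a Caesar shift of +19).
Applying it to leftover: l+19=e, e+19=x, f+19=y, t+19=m, o+19=h, v+19=o, e+19=x, r+19=k.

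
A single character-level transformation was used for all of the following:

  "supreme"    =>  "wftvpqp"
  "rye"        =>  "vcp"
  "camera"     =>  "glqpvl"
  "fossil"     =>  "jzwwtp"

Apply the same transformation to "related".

vpplxph

The shift depends on letter class: consonant s→w is +4, but vowel u→f is +11. Vowels shift forward by 11 and consonants shift forward by 4.
Applying it to related: r(cons)+4=v, e(vowel)+11=p, l(cons)+4=p, a(vowel)+11=l, t(cons)+4=x, e(vowel)+11=p, d(cons)+4=h.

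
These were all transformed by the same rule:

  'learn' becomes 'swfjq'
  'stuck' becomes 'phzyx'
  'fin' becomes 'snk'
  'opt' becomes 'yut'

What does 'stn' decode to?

Two steps: reverse the string, then apply a Caesar shift of +5.
Decoding stn: shift back: s−5=n, t−5=o, n−5=i → noi; then reverse → ion.

ion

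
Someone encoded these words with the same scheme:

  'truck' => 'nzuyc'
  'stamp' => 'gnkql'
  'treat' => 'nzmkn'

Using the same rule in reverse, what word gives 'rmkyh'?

beach

t(19)→n(13) and r(17)→z(25) fit y≡7x+10 (mod 26); the inverse of 7 mod 26 is 15. Each letter's alphabet position (a=0..z=25) is mapped through 7·x+10 mod 26 — an affine cipher.
Decoding rmkyh: r(17)→15·(17−10)≡1=b; m(12)→15·(12−10)≡4=e; k(10)→15·(10−10)≡0=a; y(24)→15·(24−10)≡2=c; h(7)→15·(7−10)≡7=h (all mod 26).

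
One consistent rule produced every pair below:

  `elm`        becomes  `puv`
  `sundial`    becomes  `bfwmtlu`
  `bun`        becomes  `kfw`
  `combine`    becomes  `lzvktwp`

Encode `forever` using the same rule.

The shift depends on letter class: consonant l→u is +9, but vowel e→p is +11. Vowels shift forward by 11 and consonants shift forward by 9.
Applying it to forever: f(cons)+9=o, o(vowel)+11=z, r(cons)+9=a, e(vowel)+11=p, v(cons)+9=e, e(vowel)+11=p, r(cons)+9=a.

ozapepa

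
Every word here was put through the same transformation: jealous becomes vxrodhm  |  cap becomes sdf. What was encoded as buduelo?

library

Read the word backwards and shift each letter +3.
Reversing it on buduelo: shift back: b−3=y, u−3=r, d−3=a, u−3=r, e−3=b, l−3=i, o−3=l → yrarbil; then reverse → library.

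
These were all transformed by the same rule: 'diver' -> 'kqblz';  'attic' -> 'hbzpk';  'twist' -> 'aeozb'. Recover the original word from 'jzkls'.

A repeating key of period 3 is used — shifts +7, +8, +6 over and over.
Decoding jzkls: j−7=c, z−8=r, k−6=e, l−7=e, s−8=k.

creek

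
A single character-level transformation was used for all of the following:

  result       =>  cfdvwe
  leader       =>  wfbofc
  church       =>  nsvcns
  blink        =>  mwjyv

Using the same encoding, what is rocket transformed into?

The shift depends on letter class: consonant r→c is +11, but vowel e→f is +1. Two shifts are in play — +1 for a/e/i/o/u, +11 for every other letter.
For rocket: r(cons)+11=c, o(vowel)+1=p, c(cons)+11=n, k(cons)+11=v, e(vowel)+1=f, t(cons)+11=e.

cpnvfe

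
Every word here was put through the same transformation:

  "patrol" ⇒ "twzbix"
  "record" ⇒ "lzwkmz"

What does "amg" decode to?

Read the word backwards and shift each letter +8.
Decoding amg: shift back: a−8=s, m−8=e, g−8=y → sey; then reverse → yes.

yes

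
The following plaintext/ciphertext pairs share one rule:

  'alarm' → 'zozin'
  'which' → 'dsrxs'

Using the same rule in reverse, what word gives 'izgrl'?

ratio

Each letter is replaced by its mirror in the alphabet: a↔z, b↔y, c↔x, and so on (the Atbash cipher).
Reversing it on izgrl: i↔r, z↔a, g↔t, r↔i, l↔o.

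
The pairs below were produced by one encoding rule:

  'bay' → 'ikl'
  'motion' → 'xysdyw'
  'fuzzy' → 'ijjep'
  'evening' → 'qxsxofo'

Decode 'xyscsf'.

The output letters match the input read backwards, each shifted +10: bay reversed is yab. The word is reversed, then every letter is shifted forward by 10.
Decoding xyscsf: shift back: x−10=n, y−10=o, s−10=i, c−10=s, s−10=i, f−10=v → noisiv; then reverse → vision.

vision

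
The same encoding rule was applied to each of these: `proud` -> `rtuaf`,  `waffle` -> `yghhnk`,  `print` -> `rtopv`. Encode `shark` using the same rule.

The rule splits by letter class: vowels +6, consonants +2.
For shark: s(cons)+2=u, h(cons)+2=j, a(vowel)+6=g, r(cons)+2=t, k(cons)+2=m.

ujgtm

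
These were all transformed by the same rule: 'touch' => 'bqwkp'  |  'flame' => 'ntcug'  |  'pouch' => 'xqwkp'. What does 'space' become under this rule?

The shift depends on letter class: consonant t→b is +8, but vowel o→q is +2. Vowels shift forward by 2 and consonants shift forward by 8.
On space: s(cons)+8=a, p(cons)+8=x, a(vowel)+2=c, c(cons)+8=k, e(vowel)+2=g.

axckg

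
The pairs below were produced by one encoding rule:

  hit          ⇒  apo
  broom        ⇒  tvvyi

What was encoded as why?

The word is reversed, then every letter is shifted forward by 7.
Decoding why: shift back: w−7=p, h−7=a, y−7=r → par; then reverse → rap.

rap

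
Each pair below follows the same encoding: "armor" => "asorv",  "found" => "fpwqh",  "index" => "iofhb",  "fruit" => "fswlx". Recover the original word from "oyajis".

oxygen

In armor: a→a is +0, r→s is +1, m→o is +2, o→r is +3 — the shift increases by 1 each position. Letter i (0-indexed) is shifted by i+0, so successive shifts are 0, 1, 2, ….
Undoing it on oyajis: o−0=o, y−1=x, a−2=y, j−3=g, i−4=e, s−5=n.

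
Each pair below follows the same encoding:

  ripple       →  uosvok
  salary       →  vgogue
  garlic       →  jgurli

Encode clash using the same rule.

frdyk

It's a Vigenère-style cipher with numeric key [3,6]: position i shifts by key[i mod 2].
On clash: c+3=f, l+6=r, a+3=d, s+6=y, h+3=k.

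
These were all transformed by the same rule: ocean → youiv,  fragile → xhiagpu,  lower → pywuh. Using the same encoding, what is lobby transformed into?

pyllc

Treating letters as 0–25, the rule is x ↦ 3x + 8 (mod 26).
On lobby: l(11)→3·11+8≡15=p; o(14)→3·14+8≡24=y; b(1)→3·1+8≡11=l; b(1)→3·1+8≡11=l; y(24)→3·24+8≡2=c (all mod 26).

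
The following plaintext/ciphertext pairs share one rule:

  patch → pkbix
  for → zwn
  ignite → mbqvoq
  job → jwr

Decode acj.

The output letters match the input read backwards, each shifted +8: patch reversed is hctap. Read the word backwards and shift each letter +8.
Undoing it on acj: shift back: a−8=s, c−8=u, j−8=b → sub; then reverse → bus.

bus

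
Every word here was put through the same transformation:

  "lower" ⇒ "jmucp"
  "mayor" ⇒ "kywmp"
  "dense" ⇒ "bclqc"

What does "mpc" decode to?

ore

Compare letters: l→j is +24, o→m is +24, w→u is +24 — a constant shift. Each letter is shifted forward by 24 in the alphabet (a Caesar shift of +24).
Decoding mpc: m−24=o, p−24=r, c−24=e.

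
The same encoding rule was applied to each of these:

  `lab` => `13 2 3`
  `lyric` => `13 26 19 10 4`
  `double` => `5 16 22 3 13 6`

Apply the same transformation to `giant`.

8 10 2 15 21

l is letter #12 and maps to 13: an offset of 1. The number is (letter's place in the alphabet, a=1) + 1.
On giant: g=7→8, i=9→10, a=1→2, n=14→15, t=20→21.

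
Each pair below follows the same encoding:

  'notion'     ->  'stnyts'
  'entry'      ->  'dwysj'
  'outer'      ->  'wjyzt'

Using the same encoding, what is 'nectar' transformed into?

The output letters match the input read backwards, each shifted +5: notion reversed is noiton. Read the word backwards and shift each letter +5.
Applying it to nectar: reverse → ratcen; then shift: r+5=w, a+5=f, t+5=y, c+5=h, e+5=j, n+5=s.

wfyhjs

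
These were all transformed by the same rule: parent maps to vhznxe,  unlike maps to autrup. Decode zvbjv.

total

In parent: p→v is +6, a→h is +7, r→z is +8, e→n is +9 — the shift increases by 1 each position. Each letter shifts forward by (position + 6), i.e. 6, 7, 8, … — the shift grows by one for each successive letter.
Reversing it on zvbjv: z−6=t, v−7=o, b−8=t, j−9=a, v−10=l.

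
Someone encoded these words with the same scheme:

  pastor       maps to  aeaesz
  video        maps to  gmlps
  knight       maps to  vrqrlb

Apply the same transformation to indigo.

trltkw

The shifts repeat in a cycle of length 3: positions 0,1,… shift by +11, +4, +8, then the pattern repeats.
On indigo: i+11=t, n+4=r, d+8=l, i+11=t, g+4=k, o+8=w.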